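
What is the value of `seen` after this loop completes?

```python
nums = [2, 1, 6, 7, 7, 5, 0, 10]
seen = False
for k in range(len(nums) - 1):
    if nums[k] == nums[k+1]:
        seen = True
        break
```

Check consecutive duplicates in [2, 1, 6, 7, 7, 5, 0, 10]
`seen` takes the values: False → True

Answer: True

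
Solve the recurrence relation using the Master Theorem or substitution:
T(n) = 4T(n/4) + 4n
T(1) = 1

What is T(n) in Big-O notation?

By Master Theorem: a=4, b=4, f(n)=4n. Since log_4(4) = 1 and f(n) = Θ(n^1), Case 2 applies. T(n) = O(n log n).

Answer: O(n log n)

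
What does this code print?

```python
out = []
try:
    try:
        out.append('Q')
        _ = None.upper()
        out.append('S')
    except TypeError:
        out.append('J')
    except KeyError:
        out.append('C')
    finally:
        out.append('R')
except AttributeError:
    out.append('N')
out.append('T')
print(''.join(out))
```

Execution trace: 'Q' (inner try body) → 'R' (inner finally) → 'N' (outer except AttributeError) → 'T' (after the try/except). Output: QRNT

Answer: QRNT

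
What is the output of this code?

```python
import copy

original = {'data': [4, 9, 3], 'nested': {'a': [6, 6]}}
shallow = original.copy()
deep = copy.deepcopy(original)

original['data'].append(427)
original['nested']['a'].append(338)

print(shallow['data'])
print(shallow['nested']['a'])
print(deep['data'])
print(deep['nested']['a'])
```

Key concept: comparing shallow vs deep copy.
Step by step:
`original = {'data': [4, 9, 3], 'nested': {'a': [6, 6]}}` → original = {'data': [4, 9, 3], 'nested': {'a': [6, 6]}}
`shallow = original.copy()` → shallow = {'data': [4, 9, 3], 'nested': {'a': [6, 6]}}
`deep = copy.deepcopy(original)` → deep = {'data': [4, 9, 3], 'nested': {'a': [6, 6]}}
`original['data'].append(427)` → original = {'data': [4, 9, 3, 427], 'nested': {'a': [6, 6]}}; shallow = {'data': [4, 9, 3, 427], 'nested': {'a': [6, 6]}}
`original['nested']['a'].append(338)` → original = {'data': [4, 9, 3, 427], 'nested': {'a': [6, 6, 338]}}; shallow = {'data': [4, 9, 3, 427], 'nested': {'a': [6, 6, 338]}}
`print(shallow['data'])` → prints [4, 9, 3, 427]
`print(shallow['nested']['a'])` → prints [6, 6, 338]
`print(deep['data'])` → prints [4, 9, 3]
`print(deep['nested']['a'])` → prints [6, 6]

Answer:
[4, 9, 3, 427]
[6, 6, 338]
[4, 9, 3]
[6, 6]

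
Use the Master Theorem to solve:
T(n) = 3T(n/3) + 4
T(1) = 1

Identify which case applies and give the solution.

a=3, b=3, f(n)=4. log_3(3) = 1. Since c=0 < 1, Case 1 applies: T(n) = Θ(n^log_b(a)) = O(n).

Answer: O(n) - Case 1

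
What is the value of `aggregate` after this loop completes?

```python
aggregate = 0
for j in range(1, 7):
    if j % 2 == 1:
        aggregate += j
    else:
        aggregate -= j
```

Add odd, subtract even
`aggregate` takes the values: 0 → 1 → -1 → 2 → -2 → 3 → -3

Answer: -3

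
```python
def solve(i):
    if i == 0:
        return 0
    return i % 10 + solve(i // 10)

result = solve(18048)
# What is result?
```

Sum of digits of 18048: 8 + 4 + 0 + 8 + 1 = 21

Answer: 21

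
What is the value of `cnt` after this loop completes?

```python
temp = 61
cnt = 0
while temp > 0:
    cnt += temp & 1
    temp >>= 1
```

Count set bits in 61 (binary: 0b111101)
`cnt` takes the values: 0 → 1 → 2 → 3 → 4 → 5

Answer: 5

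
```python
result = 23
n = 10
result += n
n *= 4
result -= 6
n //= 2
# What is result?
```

Trace:
`result = 23` → result = 23
`n = 10` → n = 10
`result += n` → result = 33
`n *= 4` → n = 40
`result -= 6` → result = 27
`n //= 2` → n = 20
So result = 27

Answer: 27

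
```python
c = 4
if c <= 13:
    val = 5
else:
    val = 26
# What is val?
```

Trace:
`c = 4` → c = 4
`if c <= 13: ...` → c <= 13 is True → val = 5
So val = 5

Answer: 5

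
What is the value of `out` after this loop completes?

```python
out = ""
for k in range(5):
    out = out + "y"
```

Repeat 'y' 5 times
`out` takes the values: "" → "y" → "yy" → "yyy" → "yyyy" → "yyyyy"

Answer: "yyyyy"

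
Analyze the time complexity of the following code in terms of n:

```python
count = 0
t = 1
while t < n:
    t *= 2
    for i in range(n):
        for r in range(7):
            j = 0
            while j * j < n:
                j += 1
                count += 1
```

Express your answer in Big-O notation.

Each loop level contributes: log n × n × 1 × √n. Multiplying the contributions gives O(n√n log n).

Answer: O(n√n log n)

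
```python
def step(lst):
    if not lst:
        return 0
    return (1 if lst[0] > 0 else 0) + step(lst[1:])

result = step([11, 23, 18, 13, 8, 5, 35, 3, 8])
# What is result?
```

Count of positive elements in [11, 23, 18, 13, 8, 5, 35, 3, 8] = 9

Answer: 9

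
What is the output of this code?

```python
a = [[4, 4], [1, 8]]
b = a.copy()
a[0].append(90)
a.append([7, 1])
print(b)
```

Key concept: shallow copy with nested lists.
Step by step:
`a = [[4, 4], [1, 8]]` → a = [[4, 4], [1, 8]]
`b = a.copy()` → b = [[4, 4], [1, 8]]
`a[0].append(90)` → a = [[4, 4, 90], [1, 8]]; b = [[4, 4, 90], [1, 8]]
`a.append([7, 1])` → a = [[4, 4, 90], [1, 8], [7, 1]]
`print(b)` → prints [[4, 4, 90], [1, 8]]

Answer: [[4, 4, 90], [1, 8]]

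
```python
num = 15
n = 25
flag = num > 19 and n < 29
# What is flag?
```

Trace:
`num = 15` → num = 15
`n = 25` → n = 25
`flag = num > 19 and n < 29` → flag = False
So flag = False

Answer: False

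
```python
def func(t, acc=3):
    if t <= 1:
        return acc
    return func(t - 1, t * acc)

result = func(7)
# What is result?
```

Accumulator trace (n, acc): (7, 3) -> (6, 21) -> (5, 126) -> (4, 630) -> (3, 2520) -> (2, 7560) -> (1, 15120) -> return 15120

Answer: 15120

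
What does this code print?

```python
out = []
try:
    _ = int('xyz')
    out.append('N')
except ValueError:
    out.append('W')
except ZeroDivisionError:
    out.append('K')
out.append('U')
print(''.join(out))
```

Execution trace: 'W' (except ValueError) → 'U' (after the try/except). Output: WU

Answer: WU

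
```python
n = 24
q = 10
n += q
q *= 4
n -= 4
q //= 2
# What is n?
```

Trace:
`n = 24` → n = 24
`q = 10` → q = 10
`n += q` → n = 34
`q *= 4` → q = 40
`n -= 4` → n = 30
`q //= 2` → q = 20
So n = 30

Answer: 30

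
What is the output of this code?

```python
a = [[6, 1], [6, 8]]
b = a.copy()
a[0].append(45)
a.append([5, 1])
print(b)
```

Key concept: shallow copy with nested lists.
Step by step:
`a = [[6, 1], [6, 8]]` → a = [[6, 1], [6, 8]]
`b = a.copy()` → b = [[6, 1], [6, 8]]
`a[0].append(45)` → a = [[6, 1, 45], [6, 8]]; b = [[6, 1, 45], [6, 8]]
`a.append([5, 1])` → a = [[6, 1, 45], [6, 8], [5, 1]]
`print(b)` → prints [[6, 1, 45], [6, 8]]

Answer: [[6, 1, 45], [6, 8]]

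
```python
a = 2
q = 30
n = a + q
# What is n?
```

Trace:
`a = 2` → a = 2
`q = 30` → q = 30
`n = a + q` → n = 32
So n = 32

Answer: 32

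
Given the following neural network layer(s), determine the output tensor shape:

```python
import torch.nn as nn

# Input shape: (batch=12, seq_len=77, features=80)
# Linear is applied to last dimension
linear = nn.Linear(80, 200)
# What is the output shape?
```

Input: (12, 77, 80) -> Output: (12, 77, 200)

Answer: (12, 77, 200)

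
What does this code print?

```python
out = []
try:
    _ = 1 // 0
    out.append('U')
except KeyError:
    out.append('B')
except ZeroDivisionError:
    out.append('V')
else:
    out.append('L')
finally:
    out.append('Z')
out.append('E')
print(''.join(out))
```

Execution trace: 'V' (except ZeroDivisionError) → 'Z' (finally) → 'E' (after the try/except). Output: VZE

Answer: VZE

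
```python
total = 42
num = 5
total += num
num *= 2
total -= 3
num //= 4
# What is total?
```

Trace:
`total = 42` → total = 42
`num = 5` → num = 5
`total += num` → total = 47
`num *= 2` → num = 10
`total -= 3` → total = 44
`num //= 4` → num = 2
So total = 44

Answer: 44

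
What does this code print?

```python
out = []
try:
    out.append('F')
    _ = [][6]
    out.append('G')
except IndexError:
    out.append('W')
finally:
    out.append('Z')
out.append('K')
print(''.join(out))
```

Execution trace: 'F' (try body) → 'W' (except IndexError) → 'Z' (finally) → 'K' (after the try/except). Output: FWZK

Answer: FWZK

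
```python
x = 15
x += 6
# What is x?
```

Trace:
`x = 15` → x = 15
`x += 6` → x = 21
So x = 21

Answer: 21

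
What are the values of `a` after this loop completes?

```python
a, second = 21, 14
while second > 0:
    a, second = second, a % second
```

GCD of 21 and 14
`a` takes the values: 21 → 14 → 7

Answer: 7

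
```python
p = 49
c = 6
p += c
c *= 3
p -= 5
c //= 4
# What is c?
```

Trace:
`p = 49` → p = 49
`c = 6` → c = 6
`p += c` → p = 55
`c *= 3` → c = 18
`p -= 5` → p = 50
`c //= 4` → c = 4
So c = 4

Answer: 4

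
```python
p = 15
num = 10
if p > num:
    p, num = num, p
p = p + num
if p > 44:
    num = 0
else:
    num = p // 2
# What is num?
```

Trace:
`p = 15` → p = 15
`num = 10` → num = 10
`if p > num: ...` → p > num is True → p = 10; num = 15
`p = p + num` → p = 25
`if p > 44: ...` → p > 44 is False, take else branch → num = 12
So num = 12

Answer: 12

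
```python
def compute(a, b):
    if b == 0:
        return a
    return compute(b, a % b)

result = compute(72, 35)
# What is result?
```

compute(72, 35) -> compute(35, 2) -> compute(2, 1) -> compute(1, 0) -> 1

Answer: 1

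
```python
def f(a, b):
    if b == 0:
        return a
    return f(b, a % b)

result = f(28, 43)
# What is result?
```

f(28, 43) -> f(43, 28) -> f(28, 15) -> f(15, 13) -> f(13, 2) -> f(2, 1) -> f(1, 0) -> 1

Answer: 1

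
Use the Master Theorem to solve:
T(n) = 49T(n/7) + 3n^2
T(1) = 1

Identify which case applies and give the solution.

a=49, b=7, f(n)=3n^2. log_7(49) = 2. Since c=2 = 2, Case 2 applies: T(n) = Θ(n^log_b(a) · log n) = O(n^2 log n).

Answer: O(n^2 log n) - Case 2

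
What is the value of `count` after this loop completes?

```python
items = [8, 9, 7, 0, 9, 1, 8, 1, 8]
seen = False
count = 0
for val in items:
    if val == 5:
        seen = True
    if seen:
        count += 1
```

Count elements after first 5 in [8, 9, 7, 0, 9, 1, 8, 1, 8]
`count` takes the values: 0

Answer: 0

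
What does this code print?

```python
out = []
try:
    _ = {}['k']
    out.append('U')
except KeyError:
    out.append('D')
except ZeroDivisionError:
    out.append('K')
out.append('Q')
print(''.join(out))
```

Execution trace: 'D' (except KeyError) → 'Q' (after the try/except). Output: DQ

Answer: DQ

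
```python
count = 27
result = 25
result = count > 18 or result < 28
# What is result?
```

Trace:
`count = 27` → count = 27
`result = 25` → result = 25
`result = count > 18 or result < 28` → result = True
So result = True

Answer: True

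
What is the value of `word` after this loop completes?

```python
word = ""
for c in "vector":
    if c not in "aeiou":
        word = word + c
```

Remove vowels from 'vector'
`word` takes the values: "" → "v" → "vc" → "vct" → "vctr"

Answer: "vctr"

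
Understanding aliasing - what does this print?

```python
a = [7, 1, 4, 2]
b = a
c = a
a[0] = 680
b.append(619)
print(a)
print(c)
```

Key concept: multiple aliases.
Step by step:
`a = [7, 1, 4, 2]` → a = [7, 1, 4, 2]
`b = a` → b = [7, 1, 4, 2] (same object as a)
`c = a` → c = [7, 1, 4, 2] (same object as a, b)
`a[0] = 680` → a = [680, 1, 4, 2] (same object as b, c); b = [680, 1, 4, 2] (same object as a, c); c = [680, 1, 4, 2] (same object as a, b)
`b.append(619)` → a = [680, 1, 4, 2, 619] (same object as b, c); b = [680, 1, 4, 2, 619] (same object as a, c); c = [680, 1, 4, 2, 619] (same object as a, b)
`print(a)` → prints [680, 1, 4, 2, 619]
`print(c)` → prints [680, 1, 4, 2, 619]

Answer:
[680, 1, 4, 2, 619]
[680, 1, 4, 2, 619]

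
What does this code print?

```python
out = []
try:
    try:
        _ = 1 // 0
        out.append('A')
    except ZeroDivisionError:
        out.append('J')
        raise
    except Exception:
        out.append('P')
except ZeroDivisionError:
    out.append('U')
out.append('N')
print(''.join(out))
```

Execution trace: 'J' (inner except ZeroDivisionError) → 'U' (outer except ZeroDivisionError) → 'N' (after the try/except). Output: JUN

Answer: JUN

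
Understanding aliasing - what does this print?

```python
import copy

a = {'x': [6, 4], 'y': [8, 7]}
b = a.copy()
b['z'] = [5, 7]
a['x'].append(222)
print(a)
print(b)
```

Key concept: shallow copy of dict with mutable values.
Step by step:
`a = {'x': [6, 4], 'y': [8, 7]}` → a = {'x': [6, 4], 'y': [8, 7]}
`b = a.copy()` → b = {'x': [6, 4], 'y': [8, 7]}
`b['z'] = [5, 7]` → b = {'x': [6, 4], 'y': [8, 7], 'z': [5, 7]}
`a['x'].append(222)` → a = {'x': [6, 4, 222], 'y': [8, 7]}; b = {'x': [6, 4, 222], 'y': [8, 7], 'z': [5, 7]}
`print(a)` → prints {'x': [6, 4, 222], 'y': [8, 7]}
`print(b)` → prints {'x': [6, 4, 222], 'y': [8, 7], 'z': [5, 7]}

Answer:
{'x': [6, 4, 222], 'y': [8, 7]}
{'x': [6, 4, 222], 'y': [8, 7], 'z': [5, 7]}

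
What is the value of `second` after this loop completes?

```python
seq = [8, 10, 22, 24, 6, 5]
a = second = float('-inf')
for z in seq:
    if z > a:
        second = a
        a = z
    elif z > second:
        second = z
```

Second largest (with repeats) in [8, 10, 22, 24, 6, 5]
`second` takes the values: -inf → 8 → 10 → 22

Answer: 22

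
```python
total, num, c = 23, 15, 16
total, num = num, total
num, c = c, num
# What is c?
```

Trace:
`total, num, c = 23, 15, 16` → total = 23; num = 15; c = 16
`total, num = num, total` → total = 15; num = 23
`num, c = c, num` → num = 16; c = 23
So c = 23

Answer: 23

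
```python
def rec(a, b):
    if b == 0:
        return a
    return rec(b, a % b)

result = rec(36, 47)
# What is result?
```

rec(36, 47) -> rec(47, 36) -> rec(36, 11) -> rec(11, 3) -> rec(3, 2) -> rec(2, 1) -> rec(1, 0) -> 1

Answer: 1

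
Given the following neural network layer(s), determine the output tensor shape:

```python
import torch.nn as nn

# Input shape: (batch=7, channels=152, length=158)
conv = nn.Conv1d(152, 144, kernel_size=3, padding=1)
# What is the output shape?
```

Input: (7, 152, 158) -> Output: (7, 144, 158)

Answer: (7, 144, 158)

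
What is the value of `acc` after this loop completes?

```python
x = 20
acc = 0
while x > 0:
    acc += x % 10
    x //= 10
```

Sum digits of 20
`acc` takes the values: 0 → 2

Answer: 2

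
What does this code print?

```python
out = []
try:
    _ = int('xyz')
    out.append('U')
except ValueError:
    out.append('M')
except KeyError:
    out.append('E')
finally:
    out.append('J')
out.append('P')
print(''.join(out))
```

Execution trace: 'M' (except ValueError) → 'J' (finally) → 'P' (after the try/except). Output: MJP

Answer: MJP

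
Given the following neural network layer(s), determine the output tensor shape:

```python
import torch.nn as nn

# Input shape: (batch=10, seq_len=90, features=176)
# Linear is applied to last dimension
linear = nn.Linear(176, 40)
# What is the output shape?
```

Input: (10, 90, 176) -> Output: (10, 90, 40)

Answer: (10, 90, 40)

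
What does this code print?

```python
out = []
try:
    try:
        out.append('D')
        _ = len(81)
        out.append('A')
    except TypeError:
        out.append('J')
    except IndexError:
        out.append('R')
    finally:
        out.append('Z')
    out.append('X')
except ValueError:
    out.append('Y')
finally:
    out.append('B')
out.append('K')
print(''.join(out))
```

Execution trace: 'D' (inner try body) → 'J' (inner except TypeError) → 'Z' (inner finally) → 'X' (try body, no exception) → 'B' (finally) → 'K' (after the try/except). Output: DJZXBK

Answer: DJZXBK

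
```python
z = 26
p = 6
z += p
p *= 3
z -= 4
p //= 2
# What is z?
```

Trace:
`z = 26` → z = 26
`p = 6` → p = 6
`z += p` → z = 32
`p *= 3` → p = 18
`z -= 4` → z = 28
`p //= 2` → p = 9
So z = 28

Answer: 28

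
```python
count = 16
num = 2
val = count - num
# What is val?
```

Trace:
`count = 16` → count = 16
`num = 2` → num = 2
`val = count - num` → val = 14
So val = 14

Answer: 14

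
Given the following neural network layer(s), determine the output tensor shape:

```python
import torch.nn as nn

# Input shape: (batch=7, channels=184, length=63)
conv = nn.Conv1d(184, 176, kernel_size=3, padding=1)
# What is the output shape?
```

Input: (7, 184, 63) -> Output: (7, 176, 63)

Answer: (7, 176, 63)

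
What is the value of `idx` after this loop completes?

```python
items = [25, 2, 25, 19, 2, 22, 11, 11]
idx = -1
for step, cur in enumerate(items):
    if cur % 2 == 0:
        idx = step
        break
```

First even number index in [25, 2, 25, 19, 2, 22, 11, 11]
`idx` takes the values: -1 → 1

Answer: 1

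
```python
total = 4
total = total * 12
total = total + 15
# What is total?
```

Trace:
`total = 4` → total = 4
`total = total * 12` → total = 48
`total = total + 15` → total = 63
So total = 63

Answer: 63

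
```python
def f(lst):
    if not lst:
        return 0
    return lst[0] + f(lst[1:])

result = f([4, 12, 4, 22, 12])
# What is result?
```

4 + 12 + 4 + 22 + 12 + 0 = 54

Answer: 54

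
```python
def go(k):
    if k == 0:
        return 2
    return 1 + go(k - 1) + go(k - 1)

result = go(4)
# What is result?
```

go(k) = 1 + 2·go(k-1), go(0)=2. Closed form: (2+1)·2^4 - 1 = 47.

Answer: 47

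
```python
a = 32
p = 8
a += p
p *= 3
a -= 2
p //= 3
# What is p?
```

Trace:
`a = 32` → a = 32
`p = 8` → p = 8
`a += p` → a = 40
`p *= 3` → p = 24
`a -= 2` → a = 38
`p //= 3` → p = 8
So p = 8

Answer: 8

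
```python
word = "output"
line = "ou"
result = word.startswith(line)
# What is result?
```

Trace:
`word = "output"` → word = 'output'
`line = "ou"` → line = 'ou'
`result = word.startswith(line)` → result = True
So result = True

Answer: True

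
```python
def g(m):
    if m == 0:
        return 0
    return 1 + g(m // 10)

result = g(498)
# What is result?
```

Count of digits of 498: 3

Answer: 3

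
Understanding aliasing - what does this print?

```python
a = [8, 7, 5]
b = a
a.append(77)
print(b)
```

Key concept: basic list aliasing.
Step by step:
`a = [8, 7, 5]` → a = [8, 7, 5]
`b = a` → b = [8, 7, 5] (same object as a)
`a.append(77)` → a = [8, 7, 5, 77] (same object as b); b = [8, 7, 5, 77] (same object as a)
`print(b)` → prints [8, 7, 5, 77]

Answer: [8, 7, 5, 77]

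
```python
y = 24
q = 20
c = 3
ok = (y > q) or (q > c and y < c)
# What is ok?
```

Trace:
`y = 24` → y = 24
`q = 20` → q = 20
`c = 3` → c = 3
`ok = (y > q) or (q > c and y < c)` → ok = True
So ok = True

Answer: True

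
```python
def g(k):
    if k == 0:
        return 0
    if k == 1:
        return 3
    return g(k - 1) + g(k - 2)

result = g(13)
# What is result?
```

Build up from base cases: g(0)=0, g(1)=3, g(2)=3, g(3)=6, g(4)=9, g(5)=15, g(6)=24, ..., g(13)=699

Answer: 699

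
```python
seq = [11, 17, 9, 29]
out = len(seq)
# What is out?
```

Trace:
`seq = [11, 17, 9, 29]` → seq = [11, 17, 9, 29]
`out = len(seq)` → out = 4
So out = 4

Answer: 4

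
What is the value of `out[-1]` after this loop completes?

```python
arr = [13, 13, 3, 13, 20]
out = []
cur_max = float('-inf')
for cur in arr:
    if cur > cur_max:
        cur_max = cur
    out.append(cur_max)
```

Running max ends at 20
`out` takes the values: [] → [13] → [13, 13] → [13, 13, 13] → [13, 13, 13, 13] → [13, 13, 13, 13, 20]
So `out[-1]` = 20

Answer: 20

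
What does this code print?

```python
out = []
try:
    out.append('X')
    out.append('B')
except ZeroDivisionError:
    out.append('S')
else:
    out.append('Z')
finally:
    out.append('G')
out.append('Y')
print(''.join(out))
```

Execution trace: 'X' (try body) → 'B' (try body, no exception) → 'Z' (else) → 'G' (finally) → 'Y' (after the try/except). Output: XBZGY

Answer: XBZGY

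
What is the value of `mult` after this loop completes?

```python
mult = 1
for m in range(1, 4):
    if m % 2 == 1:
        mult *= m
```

Product of odd numbers 1 to 3
`mult` takes the values: 1 → 3

Answer: 3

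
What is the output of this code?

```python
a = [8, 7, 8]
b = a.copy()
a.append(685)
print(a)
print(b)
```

Key concept: list.copy() creates independent copy.
Step by step:
`a = [8, 7, 8]` → a = [8, 7, 8]
`b = a.copy()` → b = [8, 7, 8]
`a.append(685)` → a = [8, 7, 8, 685]
`print(a)` → prints [8, 7, 8, 685]
`print(b)` → prints [8, 7, 8]

Answer:
[8, 7, 8, 685]
[8, 7, 8]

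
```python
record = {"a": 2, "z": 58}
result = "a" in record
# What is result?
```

Trace:
`record = {"a": 2, "z": 58}` → record = {'a': 2, 'z': 58}
`result = "a" in record` → result = True
So result = True

Answer: True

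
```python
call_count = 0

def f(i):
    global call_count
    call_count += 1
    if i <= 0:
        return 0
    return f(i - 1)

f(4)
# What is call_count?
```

Linear recursion stepping by 1: 5 calls from i=4 down to ≤0.

Answer: 5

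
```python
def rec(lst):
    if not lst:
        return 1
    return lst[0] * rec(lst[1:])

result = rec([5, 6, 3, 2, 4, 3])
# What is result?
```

Product over [5, 6, 3, 2, 4, 3] = 5 * 6 * 3 * 2 * 4 * 3 = 2160

Answer: 2160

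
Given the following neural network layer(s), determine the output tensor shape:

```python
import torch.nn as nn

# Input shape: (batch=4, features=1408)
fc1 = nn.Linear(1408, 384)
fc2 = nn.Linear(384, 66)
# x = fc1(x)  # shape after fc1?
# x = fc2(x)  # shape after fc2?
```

Input: (4, 1408) -> after fc1: (4, 384) -> Output: (4, 66)

Answer: (4, 66)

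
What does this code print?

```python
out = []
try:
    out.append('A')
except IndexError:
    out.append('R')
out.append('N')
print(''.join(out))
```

Execution trace: 'A' (try body, no exception) → 'N' (after the try/except). Output: AN

Answer: AN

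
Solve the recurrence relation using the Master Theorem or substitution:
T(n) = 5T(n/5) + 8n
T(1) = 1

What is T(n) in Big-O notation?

By Master Theorem: a=5, b=5, f(n)=8n. Since log_5(5) = 1 and f(n) = Θ(n^1), Case 2 applies. T(n) = O(n log n).

Answer: O(n log n)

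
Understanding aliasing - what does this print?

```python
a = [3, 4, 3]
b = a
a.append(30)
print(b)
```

Key concept: basic list aliasing.
Step by step:
`a = [3, 4, 3]` → a = [3, 4, 3]
`b = a` → b = [3, 4, 3] (same object as a)
`a.append(30)` → a = [3, 4, 3, 30] (same object as b); b = [3, 4, 3, 30] (same object as a)
`print(b)` → prints [3, 4, 3, 30]

Answer: [3, 4, 3, 30]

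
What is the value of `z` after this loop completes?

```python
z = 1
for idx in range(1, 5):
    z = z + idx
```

Start at 1, add 1 through 4
`z` takes the values: 1 → 2 → 4 → 7 → 11

Answer: 11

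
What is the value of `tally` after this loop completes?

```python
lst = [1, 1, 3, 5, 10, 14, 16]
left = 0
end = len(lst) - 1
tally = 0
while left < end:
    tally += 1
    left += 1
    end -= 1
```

Iterations until pointers meet (list length 7)
`tally` takes the values: 0 → 1 → 2 → 3

Answer: 3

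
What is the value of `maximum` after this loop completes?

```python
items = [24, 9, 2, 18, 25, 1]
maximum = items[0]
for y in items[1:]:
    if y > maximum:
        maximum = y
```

Maximum of [24, 9, 2, 18, 25, 1]
`maximum` takes the values: 24 → 25

Answer: 25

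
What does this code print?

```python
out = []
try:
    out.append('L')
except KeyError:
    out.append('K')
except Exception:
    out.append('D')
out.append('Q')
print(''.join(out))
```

Execution trace: 'L' (try body, no exception) → 'Q' (after the try/except). Output: LQ

Answer: LQ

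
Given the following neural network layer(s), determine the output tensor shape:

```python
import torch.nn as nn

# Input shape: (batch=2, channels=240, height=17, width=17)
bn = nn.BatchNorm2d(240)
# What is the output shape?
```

Input: (2, 240, 17, 17) -> Output: (2, 240, 17, 17)

Answer: (2, 240, 17, 17)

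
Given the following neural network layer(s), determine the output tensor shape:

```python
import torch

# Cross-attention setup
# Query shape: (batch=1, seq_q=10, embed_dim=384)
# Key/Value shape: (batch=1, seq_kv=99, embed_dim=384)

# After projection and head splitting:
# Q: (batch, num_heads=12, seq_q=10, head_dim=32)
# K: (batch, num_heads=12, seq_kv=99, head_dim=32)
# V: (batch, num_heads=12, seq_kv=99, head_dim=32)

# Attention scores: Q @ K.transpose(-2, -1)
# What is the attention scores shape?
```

Input: (1, 10, 384) -> Output: (1, 12, 10, 99)

Answer: (1, 12, 10, 99)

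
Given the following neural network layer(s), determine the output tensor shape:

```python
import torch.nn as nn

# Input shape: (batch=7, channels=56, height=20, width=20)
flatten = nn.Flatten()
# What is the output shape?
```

Input: (7, 56, 20, 20) -> Output: (7, 22400)

Answer: (7, 22400)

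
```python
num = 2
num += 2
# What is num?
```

Trace:
`num = 2` → num = 2
`num += 2` → num = 4
So num = 4

Answer: 4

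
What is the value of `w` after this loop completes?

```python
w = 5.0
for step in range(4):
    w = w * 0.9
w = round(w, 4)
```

Exponential decay: 5.0 * 0.9^4
`w` takes the values: 5.0 → 4.5 → 4.05 → 3.645 → 3.2805

Answer: 3.2805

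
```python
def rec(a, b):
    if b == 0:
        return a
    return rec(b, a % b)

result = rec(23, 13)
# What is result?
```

rec(23, 13) -> rec(13, 10) -> rec(10, 3) -> rec(3, 1) -> rec(1, 0) -> 1

Answer: 1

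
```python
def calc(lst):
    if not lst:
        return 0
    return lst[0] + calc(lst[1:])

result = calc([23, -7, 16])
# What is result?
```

23 + (-7) + 16 + 0 = 32

Answer: 32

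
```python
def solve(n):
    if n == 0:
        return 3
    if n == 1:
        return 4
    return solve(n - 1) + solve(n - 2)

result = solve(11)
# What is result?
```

Build up from base cases: solve(0)=3, solve(1)=4, solve(2)=7, solve(3)=11, solve(4)=18, solve(5)=29, solve(6)=47, ..., solve(11)=521

Answer: 521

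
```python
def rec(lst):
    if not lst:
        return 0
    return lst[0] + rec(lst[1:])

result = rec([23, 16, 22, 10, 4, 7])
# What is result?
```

23 + 16 + 22 + 10 + 4 + 7 + 0 = 82

Answer: 82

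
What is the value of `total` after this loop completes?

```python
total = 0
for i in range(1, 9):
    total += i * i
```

Sum of squares 1² to 8² = 204
`total` takes the values: 0 → 1 → 5 → 14 → 30 → 55 → 91 → 140 → 204

Answer: 204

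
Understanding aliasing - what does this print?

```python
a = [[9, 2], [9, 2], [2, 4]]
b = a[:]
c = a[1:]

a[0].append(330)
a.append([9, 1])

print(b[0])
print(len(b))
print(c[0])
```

Key concept: slice with nested mutation.
Step by step:
`a = [[9, 2], [9, 2], [2, 4]]` → a = [[9, 2], [9, 2], [2, 4]]
`b = a[:]` → b = [[9, 2], [9, 2], [2, 4]]
`c = a[1:]` → c = [[9, 2], [2, 4]]
`a[0].append(330)` → a = [[9, 2, 330], [9, 2], [2, 4]]; b = [[9, 2, 330], [9, 2], [2, 4]]
`a.append([9, 1])` → a = [[9, 2, 330], [9, 2], [2, 4], [9, 1]]
`print(b[0])` → prints [9, 2, 330]
`print(len(b))` → prints 3
`print(c[0])` → prints [9, 2]

Answer:
[9, 2, 330]
3
[9, 2]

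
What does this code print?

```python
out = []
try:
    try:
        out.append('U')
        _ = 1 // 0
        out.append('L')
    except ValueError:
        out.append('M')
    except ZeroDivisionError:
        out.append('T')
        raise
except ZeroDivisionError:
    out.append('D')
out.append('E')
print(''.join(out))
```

Execution trace: 'U' (inner try body) → 'T' (inner except ZeroDivisionError) → 'D' (outer except ZeroDivisionError) → 'E' (after the try/except). Output: UTDE

Answer: UTDE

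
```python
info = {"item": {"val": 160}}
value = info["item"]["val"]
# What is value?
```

Trace:
`info = {"item": {"val": 160}}` → info = {'item': {'val': 160}}
`value = info["item"]["val"]` → value = 160
So value = 160

Answer: 160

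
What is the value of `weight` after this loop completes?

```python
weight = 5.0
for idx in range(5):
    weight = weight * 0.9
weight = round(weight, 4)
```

Exponential decay: 5.0 * 0.9^5
`weight` takes the values: 5.0 → 4.5 → 4.05 → 3.645 → 3.2805 → 2.95245 → 2.9525

Answer: 2.9525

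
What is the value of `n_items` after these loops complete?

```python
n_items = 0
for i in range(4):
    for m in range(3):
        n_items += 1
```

4 * 3 = 12
`n_items` takes the values: 0 → 1 → 2 → 3 → 4 → 5 → 6 → 7 → 8 → 9 → 10 → 11 → 12

Answer: 12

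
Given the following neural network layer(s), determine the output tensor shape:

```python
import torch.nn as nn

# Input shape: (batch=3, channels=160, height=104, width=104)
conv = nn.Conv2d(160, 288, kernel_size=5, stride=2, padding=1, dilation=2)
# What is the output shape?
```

Input: (3, 160, 104, 104) -> Output: (3, 288, 49, 49)

Answer: (3, 288, 49, 49)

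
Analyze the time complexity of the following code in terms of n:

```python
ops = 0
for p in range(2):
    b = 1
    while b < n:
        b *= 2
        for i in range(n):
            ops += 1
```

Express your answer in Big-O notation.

Each loop level contributes: 1 × log n × n. Multiplying the contributions gives O(n log n).

Answer: O(n log n)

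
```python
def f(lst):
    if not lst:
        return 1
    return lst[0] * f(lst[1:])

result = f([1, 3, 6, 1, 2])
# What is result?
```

Product over [1, 3, 6, 1, 2] = 1 * 3 * 6 * 1 * 2 = 36

Answer: 36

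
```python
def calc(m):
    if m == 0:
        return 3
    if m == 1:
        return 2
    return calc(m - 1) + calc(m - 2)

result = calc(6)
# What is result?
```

Build up from base cases: calc(0)=3, calc(1)=2, calc(2)=5, calc(3)=7, calc(4)=12, calc(5)=19, calc(6)=31

Answer: 31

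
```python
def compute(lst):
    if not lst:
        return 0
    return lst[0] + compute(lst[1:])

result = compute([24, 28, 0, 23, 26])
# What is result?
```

24 + 28 + 0 + 23 + 26 + 0 = 101

Answer: 101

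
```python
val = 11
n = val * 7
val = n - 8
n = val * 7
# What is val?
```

Trace:
`val = 11` → val = 11
`n = val * 7` → n = 77
`val = n - 8` → val = 69
`n = val * 7` → n = 483
So val = 69

Answer: 69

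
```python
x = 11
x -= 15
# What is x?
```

Trace:
`x = 11` → x = 11
`x -= 15` → x = -4
So x = -4

Answer: -4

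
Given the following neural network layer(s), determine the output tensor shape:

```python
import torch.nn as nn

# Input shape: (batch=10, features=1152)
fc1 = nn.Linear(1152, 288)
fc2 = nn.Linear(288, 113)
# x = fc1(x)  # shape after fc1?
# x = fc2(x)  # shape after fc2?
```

Input: (10, 1152) -> after fc1: (10, 288) -> Output: (10, 113)

Answer: (10, 113)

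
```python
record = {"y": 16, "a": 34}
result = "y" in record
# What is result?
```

Trace:
`record = {"y": 16, "a": 34}` → record = {'y': 16, 'a': 34}
`result = "y" in record` → result = True
So result = True

Answer: True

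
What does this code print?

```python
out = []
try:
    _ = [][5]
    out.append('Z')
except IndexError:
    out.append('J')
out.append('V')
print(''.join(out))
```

Execution trace: 'J' (except IndexError) → 'V' (after the try/except). Output: JV

Answer: JV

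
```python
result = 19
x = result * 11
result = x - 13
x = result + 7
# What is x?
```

Trace:
`result = 19` → result = 19
`x = result * 11` → x = 209
`result = x - 13` → result = 196
`x = result + 7` → x = 203
So x = 203

Answer: 203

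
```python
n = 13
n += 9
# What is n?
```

Trace:
`n = 13` → n = 13
`n += 9` → n = 22
So n = 22

Answer: 22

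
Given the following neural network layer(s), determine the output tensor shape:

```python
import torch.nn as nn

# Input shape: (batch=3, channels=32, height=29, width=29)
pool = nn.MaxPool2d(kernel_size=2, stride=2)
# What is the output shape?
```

Input: (3, 32, 29, 29) -> Output: (3, 32, 14, 14)

Answer: (3, 32, 14, 14)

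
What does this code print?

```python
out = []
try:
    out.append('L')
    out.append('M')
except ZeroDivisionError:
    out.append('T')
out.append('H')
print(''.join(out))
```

Execution trace: 'L' (try body) → 'M' (try body, no exception) → 'H' (after the try/except). Output: LMH

Answer: LMH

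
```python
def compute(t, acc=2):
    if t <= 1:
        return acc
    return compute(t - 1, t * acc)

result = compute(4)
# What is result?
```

Accumulator trace (n, acc): (4, 2) -> (3, 8) -> (2, 24) -> (1, 48) -> return 48

Answer: 48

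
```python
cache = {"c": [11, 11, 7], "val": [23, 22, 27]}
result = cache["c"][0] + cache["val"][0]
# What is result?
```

Trace:
`cache = {"c": [11, 11, 7], "val": [23, 22, 27]}` → cache = {'c': [11, 11, 7], 'val': [23, 22, 27]}
`result = cache["c"][0] + cache["val"][0]` → result = 34
So result = 34

Answer: 34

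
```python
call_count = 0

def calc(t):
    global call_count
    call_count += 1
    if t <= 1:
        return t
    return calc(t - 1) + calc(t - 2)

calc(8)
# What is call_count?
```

Calls(t) = 1 + Calls(t-1) + Calls(t-2); Calls(0)=Calls(1)=1. For t=8 this gives 67.

Answer: 67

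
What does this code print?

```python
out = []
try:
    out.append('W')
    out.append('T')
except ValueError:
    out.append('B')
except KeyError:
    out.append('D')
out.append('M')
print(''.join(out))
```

Execution trace: 'W' (try body) → 'T' (try body, no exception) → 'M' (after the try/except). Output: WTM

Answer: WTM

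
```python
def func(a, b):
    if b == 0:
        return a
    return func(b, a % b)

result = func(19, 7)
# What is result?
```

func(19, 7) -> func(7, 5) -> func(5, 2) -> func(2, 1) -> func(1, 0) -> 1

Answer: 1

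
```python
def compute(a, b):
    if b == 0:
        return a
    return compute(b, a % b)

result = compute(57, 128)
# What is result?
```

compute(57, 128) -> compute(128, 57) -> compute(57, 14) -> compute(14, 1) -> compute(1, 0) -> 1

Answer: 1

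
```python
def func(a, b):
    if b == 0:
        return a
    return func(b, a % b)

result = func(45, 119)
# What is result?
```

func(45, 119) -> func(119, 45) -> func(45, 29) -> func(29, 16) -> func(16, 13) -> func(13, 3) -> func(3, 1) -> func(1, 0) -> 1

Answer: 1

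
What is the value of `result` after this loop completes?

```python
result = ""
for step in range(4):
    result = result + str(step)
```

Concatenate digits 0 to 3
`result` takes the values: "" → "0" → "01" → "012" → "0123"

Answer: "0123"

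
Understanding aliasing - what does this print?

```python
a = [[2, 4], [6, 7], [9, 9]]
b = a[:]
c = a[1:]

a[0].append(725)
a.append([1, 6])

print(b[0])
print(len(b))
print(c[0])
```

Key concept: slice with nested mutation.
Step by step:
`a = [[2, 4], [6, 7], [9, 9]]` → a = [[2, 4], [6, 7], [9, 9]]
`b = a[:]` → b = [[2, 4], [6, 7], [9, 9]]
`c = a[1:]` → c = [[6, 7], [9, 9]]
`a[0].append(725)` → a = [[2, 4, 725], [6, 7], [9, 9]]; b = [[2, 4, 725], [6, 7], [9, 9]]
`a.append([1, 6])` → a = [[2, 4, 725], [6, 7], [9, 9], [1, 6]]
`print(b[0])` → prints [2, 4, 725]
`print(len(b))` → prints 3
`print(c[0])` → prints [6, 7]

Answer:
[2, 4, 725]
3
[6, 7]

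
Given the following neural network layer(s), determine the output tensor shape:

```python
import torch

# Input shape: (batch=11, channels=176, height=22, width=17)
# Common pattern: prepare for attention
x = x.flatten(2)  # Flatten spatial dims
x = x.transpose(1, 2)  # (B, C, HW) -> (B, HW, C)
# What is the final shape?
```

Input: (11, 176, 22, 17) -> after flatten(2): (11, 176, 374) -> Output: (11, 374, 176)

Answer: (11, 374, 176)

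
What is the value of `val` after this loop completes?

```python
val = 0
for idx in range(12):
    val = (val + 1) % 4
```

Increment mod 4, 12 times = 0
`val` takes the values: 0 → 1 → 2 → 3 → 0 → 1 → 2 → 3 → 0 → 1 → 2 → 3 → 0

Answer: 0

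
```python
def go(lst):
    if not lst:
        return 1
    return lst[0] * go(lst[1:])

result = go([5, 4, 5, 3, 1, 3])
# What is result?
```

Product over [5, 4, 5, 3, 1, 3] = 5 * 4 * 5 * 3 * 1 * 3 = 900

Answer: 900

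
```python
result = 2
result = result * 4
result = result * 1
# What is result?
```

Trace:
`result = 2` → result = 2
`result = result * 4` → result = 8
`result = result * 1` → result = 8
So result = 8

Answer: 8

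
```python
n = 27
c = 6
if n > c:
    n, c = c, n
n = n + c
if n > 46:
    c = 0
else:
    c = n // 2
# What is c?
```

Trace:
`n = 27` → n = 27
`c = 6` → c = 6
`if n > c: ...` → n > c is True → n = 6; c = 27
`n = n + c` → n = 33
`if n > 46: ...` → n > 46 is False, take else branch → c = 16
So c = 16

Answer: 16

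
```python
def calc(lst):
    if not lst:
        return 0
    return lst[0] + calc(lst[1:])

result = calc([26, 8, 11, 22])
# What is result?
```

26 + 8 + 11 + 22 + 0 = 67

Answer: 67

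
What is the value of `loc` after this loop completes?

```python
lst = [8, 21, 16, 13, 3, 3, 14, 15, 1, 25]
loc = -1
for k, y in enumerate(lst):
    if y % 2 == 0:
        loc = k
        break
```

First even number index in [8, 21, 16, 13, 3, 3, 14, 15, 1, 25]
`loc` takes the values: -1 → 0

Answer: 0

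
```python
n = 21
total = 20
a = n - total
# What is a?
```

Trace:
`n = 21` → n = 21
`total = 20` → total = 20
`a = n - total` → a = 1
So a = 1

Answer: 1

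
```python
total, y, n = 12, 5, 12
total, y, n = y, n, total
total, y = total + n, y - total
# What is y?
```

Trace:
`total, y, n = 12, 5, 12` → total = 12; y = 5; n = 12
`total, y, n = y, n, total` → total = 5; y = 12; n = 12
`total, y = total + n, y - total` → total = 17; y = 7
So y = 7

Answer: 7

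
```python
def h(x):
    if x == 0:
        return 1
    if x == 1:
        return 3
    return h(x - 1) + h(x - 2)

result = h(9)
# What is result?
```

Build up from base cases: h(0)=1, h(1)=3, h(2)=4, h(3)=7, h(4)=11, h(5)=18, h(6)=29, ..., h(9)=123

Answer: 123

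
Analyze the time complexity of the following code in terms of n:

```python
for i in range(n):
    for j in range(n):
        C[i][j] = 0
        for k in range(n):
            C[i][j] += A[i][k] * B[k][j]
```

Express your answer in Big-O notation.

This is Naive matrix multiplication. Time complexity: O(n³).

Answer: O(n³)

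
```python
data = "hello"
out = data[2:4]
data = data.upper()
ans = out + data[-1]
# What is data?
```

Trace:
`data = "hello"` → data = 'hello'
`out = data[2:4]` → out = 'll'
`data = data.upper()` → data = 'HELLO'
`ans = out + data[-1]` → ans = 'llO'
So data = 'HELLO'

Answer: 'HELLO'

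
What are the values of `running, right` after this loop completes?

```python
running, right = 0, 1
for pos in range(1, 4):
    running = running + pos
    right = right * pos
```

Sum and factorial of 1 to 3
`running, right` takes the values: (0, 1) → (1, 1) → (3, 1) → (3, 2) → (6, 2) → (6, 6)

Answer: 6, 6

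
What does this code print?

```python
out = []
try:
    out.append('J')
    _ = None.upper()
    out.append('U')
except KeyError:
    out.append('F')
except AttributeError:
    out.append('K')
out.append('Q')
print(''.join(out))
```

Execution trace: 'J' (try body) → 'K' (except AttributeError) → 'Q' (after the try/except). Output: JKQ

Answer: JKQ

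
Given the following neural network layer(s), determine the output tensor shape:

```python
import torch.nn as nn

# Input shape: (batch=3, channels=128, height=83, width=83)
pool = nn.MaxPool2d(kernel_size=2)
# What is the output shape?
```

Input: (3, 128, 83, 83) -> Output: (3, 128, 41, 41)

Answer: (3, 128, 41, 41)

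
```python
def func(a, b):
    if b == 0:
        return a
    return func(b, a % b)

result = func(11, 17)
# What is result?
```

func(11, 17) -> func(17, 11) -> func(11, 6) -> func(6, 5) -> func(5, 1) -> func(1, 0) -> 1

Answer: 1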